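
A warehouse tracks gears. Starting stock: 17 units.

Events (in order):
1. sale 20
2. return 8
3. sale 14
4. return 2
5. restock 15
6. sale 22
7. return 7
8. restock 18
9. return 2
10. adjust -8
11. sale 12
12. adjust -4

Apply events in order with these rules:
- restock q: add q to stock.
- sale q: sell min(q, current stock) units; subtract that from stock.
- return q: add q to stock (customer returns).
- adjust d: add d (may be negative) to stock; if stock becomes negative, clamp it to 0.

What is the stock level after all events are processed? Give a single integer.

Answer: 3

Derivation:
Processing events:
Start: stock = 17
  Event 1 (sale 20): sell min(20,17)=17. stock: 17 - 17 = 0. total_sold = 17
  Event 2 (return 8): 0 + 8 = 8
  Event 3 (sale 14): sell min(14,8)=8. stock: 8 - 8 = 0. total_sold = 25
  Event 4 (return 2): 0 + 2 = 2
  Event 5 (restock 15): 2 + 15 = 17
  Event 6 (sale 22): sell min(22,17)=17. stock: 17 - 17 = 0. total_sold = 42
  Event 7 (return 7): 0 + 7 = 7
  Event 8 (restock 18): 7 + 18 = 25
  Event 9 (return 2): 25 + 2 = 27
  Event 10 (adjust -8): 27 + -8 = 19
  Event 11 (sale 12): sell min(12,19)=12. stock: 19 - 12 = 7. total_sold = 54
  Event 12 (adjust -4): 7 + -4 = 3
Final: stock = 3, total_sold = 54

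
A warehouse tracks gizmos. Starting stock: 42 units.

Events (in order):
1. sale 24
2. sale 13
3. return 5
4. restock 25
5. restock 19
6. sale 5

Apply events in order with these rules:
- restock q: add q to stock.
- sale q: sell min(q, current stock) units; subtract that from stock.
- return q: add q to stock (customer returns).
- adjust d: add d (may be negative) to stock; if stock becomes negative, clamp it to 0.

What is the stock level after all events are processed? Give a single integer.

Processing events:
Start: stock = 42
  Event 1 (sale 24): sell min(24,42)=24. stock: 42 - 24 = 18. total_sold = 24
  Event 2 (sale 13): sell min(13,18)=13. stock: 18 - 13 = 5. total_sold = 37
  Event 3 (return 5): 5 + 5 = 10
  Event 4 (restock 25): 10 + 25 = 35
  Event 5 (restock 19): 35 + 19 = 54
  Event 6 (sale 5): sell min(5,54)=5. stock: 54 - 5 = 49. total_sold = 42
Final: stock = 49, total_sold = 42

Answer: 49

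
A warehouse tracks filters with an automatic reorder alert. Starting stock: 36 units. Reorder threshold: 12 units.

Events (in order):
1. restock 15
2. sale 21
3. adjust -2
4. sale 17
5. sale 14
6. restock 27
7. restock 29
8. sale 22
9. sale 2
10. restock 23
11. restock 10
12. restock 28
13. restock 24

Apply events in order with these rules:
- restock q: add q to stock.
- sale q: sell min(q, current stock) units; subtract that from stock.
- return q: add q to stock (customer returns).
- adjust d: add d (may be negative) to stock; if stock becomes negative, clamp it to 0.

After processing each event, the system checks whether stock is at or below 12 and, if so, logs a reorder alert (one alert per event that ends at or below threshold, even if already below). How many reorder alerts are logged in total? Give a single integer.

Processing events:
Start: stock = 36
  Event 1 (restock 15): 36 + 15 = 51
  Event 2 (sale 21): sell min(21,51)=21. stock: 51 - 21 = 30. total_sold = 21
  Event 3 (adjust -2): 30 + -2 = 28
  Event 4 (sale 17): sell min(17,28)=17. stock: 28 - 17 = 11. total_sold = 38
  Event 5 (sale 14): sell min(14,11)=11. stock: 11 - 11 = 0. total_sold = 49
  Event 6 (restock 27): 0 + 27 = 27
  Event 7 (restock 29): 27 + 29 = 56
  Event 8 (sale 22): sell min(22,56)=22. stock: 56 - 22 = 34. total_sold = 71
  Event 9 (sale 2): sell min(2,34)=2. stock: 34 - 2 = 32. total_sold = 73
  Event 10 (restock 23): 32 + 23 = 55
  Event 11 (restock 10): 55 + 10 = 65
  Event 12 (restock 28): 65 + 28 = 93
  Event 13 (restock 24): 93 + 24 = 117
Final: stock = 117, total_sold = 73

Checking against threshold 12:
  After event 1: stock=51 > 12
  After event 2: stock=30 > 12
  After event 3: stock=28 > 12
  After event 4: stock=11 <= 12 -> ALERT
  After event 5: stock=0 <= 12 -> ALERT
  After event 6: stock=27 > 12
  After event 7: stock=56 > 12
  After event 8: stock=34 > 12
  After event 9: stock=32 > 12
  After event 10: stock=55 > 12
  After event 11: stock=65 > 12
  After event 12: stock=93 > 12
  After event 13: stock=117 > 12
Alert events: [4, 5]. Count = 2

Answer: 2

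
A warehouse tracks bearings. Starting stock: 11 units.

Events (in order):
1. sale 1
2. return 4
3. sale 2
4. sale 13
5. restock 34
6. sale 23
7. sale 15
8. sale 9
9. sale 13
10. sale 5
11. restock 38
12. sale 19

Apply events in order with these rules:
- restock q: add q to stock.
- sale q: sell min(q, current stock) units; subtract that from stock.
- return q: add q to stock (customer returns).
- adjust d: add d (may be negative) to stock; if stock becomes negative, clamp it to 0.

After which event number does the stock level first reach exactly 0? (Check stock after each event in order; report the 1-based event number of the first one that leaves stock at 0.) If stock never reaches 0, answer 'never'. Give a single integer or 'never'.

Processing events:
Start: stock = 11
  Event 1 (sale 1): sell min(1,11)=1. stock: 11 - 1 = 10. total_sold = 1
  Event 2 (return 4): 10 + 4 = 14
  Event 3 (sale 2): sell min(2,14)=2. stock: 14 - 2 = 12. total_sold = 3
  Event 4 (sale 13): sell min(13,12)=12. stock: 12 - 12 = 0. total_sold = 15
  Event 5 (restock 34): 0 + 34 = 34
  Event 6 (sale 23): sell min(23,34)=23. stock: 34 - 23 = 11. total_sold = 38
  Event 7 (sale 15): sell min(15,11)=11. stock: 11 - 11 = 0. total_sold = 49
  Event 8 (sale 9): sell min(9,0)=0. stock: 0 - 0 = 0. total_sold = 49
  Event 9 (sale 13): sell min(13,0)=0. stock: 0 - 0 = 0. total_sold = 49
  Event 10 (sale 5): sell min(5,0)=0. stock: 0 - 0 = 0. total_sold = 49
  Event 11 (restock 38): 0 + 38 = 38
  Event 12 (sale 19): sell min(19,38)=19. stock: 38 - 19 = 19. total_sold = 68
Final: stock = 19, total_sold = 68

First zero at event 4.

Answer: 4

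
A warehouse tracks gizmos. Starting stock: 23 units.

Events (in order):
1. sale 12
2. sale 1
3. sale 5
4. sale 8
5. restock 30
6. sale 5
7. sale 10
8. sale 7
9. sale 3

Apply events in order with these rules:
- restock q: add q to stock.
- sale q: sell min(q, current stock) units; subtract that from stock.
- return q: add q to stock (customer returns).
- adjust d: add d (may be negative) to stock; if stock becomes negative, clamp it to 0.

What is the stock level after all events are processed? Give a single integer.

Answer: 5

Derivation:
Processing events:
Start: stock = 23
  Event 1 (sale 12): sell min(12,23)=12. stock: 23 - 12 = 11. total_sold = 12
  Event 2 (sale 1): sell min(1,11)=1. stock: 11 - 1 = 10. total_sold = 13
  Event 3 (sale 5): sell min(5,10)=5. stock: 10 - 5 = 5. total_sold = 18
  Event 4 (sale 8): sell min(8,5)=5. stock: 5 - 5 = 0. total_sold = 23
  Event 5 (restock 30): 0 + 30 = 30
  Event 6 (sale 5): sell min(5,30)=5. stock: 30 - 5 = 25. total_sold = 28
  Event 7 (sale 10): sell min(10,25)=10. stock: 25 - 10 = 15. total_sold = 38
  Event 8 (sale 7): sell min(7,15)=7. stock: 15 - 7 = 8. total_sold = 45
  Event 9 (sale 3): sell min(3,8)=3. stock: 8 - 3 = 5. total_sold = 48
Final: stock = 5, total_sold = 48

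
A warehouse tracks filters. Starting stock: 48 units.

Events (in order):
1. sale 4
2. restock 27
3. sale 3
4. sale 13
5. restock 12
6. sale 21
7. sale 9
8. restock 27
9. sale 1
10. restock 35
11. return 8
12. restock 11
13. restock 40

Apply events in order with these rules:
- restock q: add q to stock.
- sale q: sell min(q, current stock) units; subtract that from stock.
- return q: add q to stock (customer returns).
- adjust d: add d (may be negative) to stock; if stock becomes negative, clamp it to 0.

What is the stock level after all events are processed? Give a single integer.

Processing events:
Start: stock = 48
  Event 1 (sale 4): sell min(4,48)=4. stock: 48 - 4 = 44. total_sold = 4
  Event 2 (restock 27): 44 + 27 = 71
  Event 3 (sale 3): sell min(3,71)=3. stock: 71 - 3 = 68. total_sold = 7
  Event 4 (sale 13): sell min(13,68)=13. stock: 68 - 13 = 55. total_sold = 20
  Event 5 (restock 12): 55 + 12 = 67
  Event 6 (sale 21): sell min(21,67)=21. stock: 67 - 21 = 46. total_sold = 41
  Event 7 (sale 9): sell min(9,46)=9. stock: 46 - 9 = 37. total_sold = 50
  Event 8 (restock 27): 37 + 27 = 64
  Event 9 (sale 1): sell min(1,64)=1. stock: 64 - 1 = 63. total_sold = 51
  Event 10 (restock 35): 63 + 35 = 98
  Event 11 (return 8): 98 + 8 = 106
  Event 12 (restock 11): 106 + 11 = 117
  Event 13 (restock 40): 117 + 40 = 157
Final: stock = 157, total_sold = 51

Answer: 157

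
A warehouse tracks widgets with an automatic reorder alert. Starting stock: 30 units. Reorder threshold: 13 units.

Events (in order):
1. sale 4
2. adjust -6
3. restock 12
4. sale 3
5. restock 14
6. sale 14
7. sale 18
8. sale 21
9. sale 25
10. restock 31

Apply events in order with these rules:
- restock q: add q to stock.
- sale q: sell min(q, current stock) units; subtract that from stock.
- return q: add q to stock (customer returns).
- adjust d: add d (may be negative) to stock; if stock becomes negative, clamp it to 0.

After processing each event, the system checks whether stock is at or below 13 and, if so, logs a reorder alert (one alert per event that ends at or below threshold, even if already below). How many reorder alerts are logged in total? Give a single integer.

Answer: 3

Derivation:
Processing events:
Start: stock = 30
  Event 1 (sale 4): sell min(4,30)=4. stock: 30 - 4 = 26. total_sold = 4
  Event 2 (adjust -6): 26 + -6 = 20
  Event 3 (restock 12): 20 + 12 = 32
  Event 4 (sale 3): sell min(3,32)=3. stock: 32 - 3 = 29. total_sold = 7
  Event 5 (restock 14): 29 + 14 = 43
  Event 6 (sale 14): sell min(14,43)=14. stock: 43 - 14 = 29. total_sold = 21
  Event 7 (sale 18): sell min(18,29)=18. stock: 29 - 18 = 11. total_sold = 39
  Event 8 (sale 21): sell min(21,11)=11. stock: 11 - 11 = 0. total_sold = 50
  Event 9 (sale 25): sell min(25,0)=0. stock: 0 - 0 = 0. total_sold = 50
  Event 10 (restock 31): 0 + 31 = 31
Final: stock = 31, total_sold = 50

Checking against threshold 13:
  After event 1: stock=26 > 13
  After event 2: stock=20 > 13
  After event 3: stock=32 > 13
  After event 4: stock=29 > 13
  After event 5: stock=43 > 13
  After event 6: stock=29 > 13
  After event 7: stock=11 <= 13 -> ALERT
  After event 8: stock=0 <= 13 -> ALERT
  After event 9: stock=0 <= 13 -> ALERT
  After event 10: stock=31 > 13
Alert events: [7, 8, 9]. Count = 3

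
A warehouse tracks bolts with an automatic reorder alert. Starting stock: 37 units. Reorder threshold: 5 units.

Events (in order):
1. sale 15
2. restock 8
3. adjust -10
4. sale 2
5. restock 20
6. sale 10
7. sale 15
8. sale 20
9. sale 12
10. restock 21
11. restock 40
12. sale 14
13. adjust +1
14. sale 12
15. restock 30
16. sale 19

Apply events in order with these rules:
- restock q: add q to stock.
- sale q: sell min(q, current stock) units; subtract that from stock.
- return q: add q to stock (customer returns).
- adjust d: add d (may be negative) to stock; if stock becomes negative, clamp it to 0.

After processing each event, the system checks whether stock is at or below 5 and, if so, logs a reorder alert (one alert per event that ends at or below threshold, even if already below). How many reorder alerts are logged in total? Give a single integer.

Processing events:
Start: stock = 37
  Event 1 (sale 15): sell min(15,37)=15. stock: 37 - 15 = 22. total_sold = 15
  Event 2 (restock 8): 22 + 8 = 30
  Event 3 (adjust -10): 30 + -10 = 20
  Event 4 (sale 2): sell min(2,20)=2. stock: 20 - 2 = 18. total_sold = 17
  Event 5 (restock 20): 18 + 20 = 38
  Event 6 (sale 10): sell min(10,38)=10. stock: 38 - 10 = 28. total_sold = 27
  Event 7 (sale 15): sell min(15,28)=15. stock: 28 - 15 = 13. total_sold = 42
  Event 8 (sale 20): sell min(20,13)=13. stock: 13 - 13 = 0. total_sold = 55
  Event 9 (sale 12): sell min(12,0)=0. stock: 0 - 0 = 0. total_sold = 55
  Event 10 (restock 21): 0 + 21 = 21
  Event 11 (restock 40): 21 + 40 = 61
  Event 12 (sale 14): sell min(14,61)=14. stock: 61 - 14 = 47. total_sold = 69
  Event 13 (adjust +1): 47 + 1 = 48
  Event 14 (sale 12): sell min(12,48)=12. stock: 48 - 12 = 36. total_sold = 81
  Event 15 (restock 30): 36 + 30 = 66
  Event 16 (sale 19): sell min(19,66)=19. stock: 66 - 19 = 47. total_sold = 100
Final: stock = 47, total_sold = 100

Checking against threshold 5:
  After event 1: stock=22 > 5
  After event 2: stock=30 > 5
  After event 3: stock=20 > 5
  After event 4: stock=18 > 5
  After event 5: stock=38 > 5
  After event 6: stock=28 > 5
  After event 7: stock=13 > 5
  After event 8: stock=0 <= 5 -> ALERT
  After event 9: stock=0 <= 5 -> ALERT
  After event 10: stock=21 > 5
  After event 11: stock=61 > 5
  After event 12: stock=47 > 5
  After event 13: stock=48 > 5
  After event 14: stock=36 > 5
  After event 15: stock=66 > 5
  After event 16: stock=47 > 5
Alert events: [8, 9]. Count = 2

Answer: 2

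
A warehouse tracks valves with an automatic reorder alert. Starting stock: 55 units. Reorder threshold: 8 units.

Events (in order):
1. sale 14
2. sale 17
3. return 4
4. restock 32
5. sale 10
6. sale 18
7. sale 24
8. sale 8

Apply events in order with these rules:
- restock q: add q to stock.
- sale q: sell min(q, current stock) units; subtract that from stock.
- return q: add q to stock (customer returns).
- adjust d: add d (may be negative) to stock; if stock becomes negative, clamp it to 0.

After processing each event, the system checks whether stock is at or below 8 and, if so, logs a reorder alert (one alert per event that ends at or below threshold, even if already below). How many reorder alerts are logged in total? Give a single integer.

Processing events:
Start: stock = 55
  Event 1 (sale 14): sell min(14,55)=14. stock: 55 - 14 = 41. total_sold = 14
  Event 2 (sale 17): sell min(17,41)=17. stock: 41 - 17 = 24. total_sold = 31
  Event 3 (return 4): 24 + 4 = 28
  Event 4 (restock 32): 28 + 32 = 60
  Event 5 (sale 10): sell min(10,60)=10. stock: 60 - 10 = 50. total_sold = 41
  Event 6 (sale 18): sell min(18,50)=18. stock: 50 - 18 = 32. total_sold = 59
  Event 7 (sale 24): sell min(24,32)=24. stock: 32 - 24 = 8. total_sold = 83
  Event 8 (sale 8): sell min(8,8)=8. stock: 8 - 8 = 0. total_sold = 91
Final: stock = 0, total_sold = 91

Checking against threshold 8:
  After event 1: stock=41 > 8
  After event 2: stock=24 > 8
  After event 3: stock=28 > 8
  After event 4: stock=60 > 8
  After event 5: stock=50 > 8
  After event 6: stock=32 > 8
  After event 7: stock=8 <= 8 -> ALERT
  After event 8: stock=0 <= 8 -> ALERT
Alert events: [7, 8]. Count = 2

Answer: 2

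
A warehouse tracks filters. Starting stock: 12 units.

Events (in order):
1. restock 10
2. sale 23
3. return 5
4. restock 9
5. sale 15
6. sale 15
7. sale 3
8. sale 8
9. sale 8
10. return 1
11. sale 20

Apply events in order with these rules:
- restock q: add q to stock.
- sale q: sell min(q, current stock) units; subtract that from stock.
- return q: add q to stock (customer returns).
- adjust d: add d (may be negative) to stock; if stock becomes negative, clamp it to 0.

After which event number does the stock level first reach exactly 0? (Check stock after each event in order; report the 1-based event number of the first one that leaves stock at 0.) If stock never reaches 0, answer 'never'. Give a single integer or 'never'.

Processing events:
Start: stock = 12
  Event 1 (restock 10): 12 + 10 = 22
  Event 2 (sale 23): sell min(23,22)=22. stock: 22 - 22 = 0. total_sold = 22
  Event 3 (return 5): 0 + 5 = 5
  Event 4 (restock 9): 5 + 9 = 14
  Event 5 (sale 15): sell min(15,14)=14. stock: 14 - 14 = 0. total_sold = 36
  Event 6 (sale 15): sell min(15,0)=0. stock: 0 - 0 = 0. total_sold = 36
  Event 7 (sale 3): sell min(3,0)=0. stock: 0 - 0 = 0. total_sold = 36
  Event 8 (sale 8): sell min(8,0)=0. stock: 0 - 0 = 0. total_sold = 36
  Event 9 (sale 8): sell min(8,0)=0. stock: 0 - 0 = 0. total_sold = 36
  Event 10 (return 1): 0 + 1 = 1
  Event 11 (sale 20): sell min(20,1)=1. stock: 1 - 1 = 0. total_sold = 37
Final: stock = 0, total_sold = 37

First zero at event 2.

Answer: 2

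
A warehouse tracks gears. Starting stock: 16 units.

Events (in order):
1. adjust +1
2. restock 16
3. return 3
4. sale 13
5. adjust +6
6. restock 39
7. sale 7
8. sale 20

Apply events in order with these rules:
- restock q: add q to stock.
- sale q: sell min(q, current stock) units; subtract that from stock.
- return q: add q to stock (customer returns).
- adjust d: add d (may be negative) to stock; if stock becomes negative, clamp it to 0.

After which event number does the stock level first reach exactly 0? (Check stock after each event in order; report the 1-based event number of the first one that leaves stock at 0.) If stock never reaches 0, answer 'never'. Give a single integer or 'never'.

Processing events:
Start: stock = 16
  Event 1 (adjust +1): 16 + 1 = 17
  Event 2 (restock 16): 17 + 16 = 33
  Event 3 (return 3): 33 + 3 = 36
  Event 4 (sale 13): sell min(13,36)=13. stock: 36 - 13 = 23. total_sold = 13
  Event 5 (adjust +6): 23 + 6 = 29
  Event 6 (restock 39): 29 + 39 = 68
  Event 7 (sale 7): sell min(7,68)=7. stock: 68 - 7 = 61. total_sold = 20
  Event 8 (sale 20): sell min(20,61)=20. stock: 61 - 20 = 41. total_sold = 40
Final: stock = 41, total_sold = 40

Stock never reaches 0.

Answer: never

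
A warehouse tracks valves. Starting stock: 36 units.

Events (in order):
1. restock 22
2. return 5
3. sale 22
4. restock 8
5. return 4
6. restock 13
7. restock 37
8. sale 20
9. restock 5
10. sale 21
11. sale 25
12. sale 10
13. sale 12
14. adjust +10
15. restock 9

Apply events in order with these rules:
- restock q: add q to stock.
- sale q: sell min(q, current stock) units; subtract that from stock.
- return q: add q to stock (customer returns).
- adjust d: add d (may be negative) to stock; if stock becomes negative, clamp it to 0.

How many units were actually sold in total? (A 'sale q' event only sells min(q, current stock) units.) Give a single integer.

Answer: 110

Derivation:
Processing events:
Start: stock = 36
  Event 1 (restock 22): 36 + 22 = 58
  Event 2 (return 5): 58 + 5 = 63
  Event 3 (sale 22): sell min(22,63)=22. stock: 63 - 22 = 41. total_sold = 22
  Event 4 (restock 8): 41 + 8 = 49
  Event 5 (return 4): 49 + 4 = 53
  Event 6 (restock 13): 53 + 13 = 66
  Event 7 (restock 37): 66 + 37 = 103
  Event 8 (sale 20): sell min(20,103)=20. stock: 103 - 20 = 83. total_sold = 42
  Event 9 (restock 5): 83 + 5 = 88
  Event 10 (sale 21): sell min(21,88)=21. stock: 88 - 21 = 67. total_sold = 63
  Event 11 (sale 25): sell min(25,67)=25. stock: 67 - 25 = 42. total_sold = 88
  Event 12 (sale 10): sell min(10,42)=10. stock: 42 - 10 = 32. total_sold = 98
  Event 13 (sale 12): sell min(12,32)=12. stock: 32 - 12 = 20. total_sold = 110
  Event 14 (adjust +10): 20 + 10 = 30
  Event 15 (restock 9): 30 + 9 = 39
Final: stock = 39, total_sold = 110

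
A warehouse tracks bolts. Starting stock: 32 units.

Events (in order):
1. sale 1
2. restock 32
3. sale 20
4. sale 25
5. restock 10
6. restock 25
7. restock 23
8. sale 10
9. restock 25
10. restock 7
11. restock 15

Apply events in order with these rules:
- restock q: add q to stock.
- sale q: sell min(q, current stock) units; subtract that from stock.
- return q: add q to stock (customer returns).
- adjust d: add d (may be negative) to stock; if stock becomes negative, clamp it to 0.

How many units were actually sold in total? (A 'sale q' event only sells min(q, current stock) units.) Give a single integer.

Answer: 56

Derivation:
Processing events:
Start: stock = 32
  Event 1 (sale 1): sell min(1,32)=1. stock: 32 - 1 = 31. total_sold = 1
  Event 2 (restock 32): 31 + 32 = 63
  Event 3 (sale 20): sell min(20,63)=20. stock: 63 - 20 = 43. total_sold = 21
  Event 4 (sale 25): sell min(25,43)=25. stock: 43 - 25 = 18. total_sold = 46
  Event 5 (restock 10): 18 + 10 = 28
  Event 6 (restock 25): 28 + 25 = 53
  Event 7 (restock 23): 53 + 23 = 76
  Event 8 (sale 10): sell min(10,76)=10. stock: 76 - 10 = 66. total_sold = 56
  Event 9 (restock 25): 66 + 25 = 91
  Event 10 (restock 7): 91 + 7 = 98
  Event 11 (restock 15): 98 + 15 = 113
Final: stock = 113, total_sold = 56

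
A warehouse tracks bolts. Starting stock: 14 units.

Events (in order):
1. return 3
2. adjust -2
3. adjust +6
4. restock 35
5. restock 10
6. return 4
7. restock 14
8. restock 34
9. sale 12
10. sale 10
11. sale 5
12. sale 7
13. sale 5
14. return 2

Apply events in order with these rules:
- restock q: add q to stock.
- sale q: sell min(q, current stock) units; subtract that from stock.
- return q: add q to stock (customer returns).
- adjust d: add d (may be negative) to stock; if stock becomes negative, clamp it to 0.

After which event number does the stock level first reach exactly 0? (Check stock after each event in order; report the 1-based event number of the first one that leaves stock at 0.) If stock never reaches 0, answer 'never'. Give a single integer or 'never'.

Answer: never

Derivation:
Processing events:
Start: stock = 14
  Event 1 (return 3): 14 + 3 = 17
  Event 2 (adjust -2): 17 + -2 = 15
  Event 3 (adjust +6): 15 + 6 = 21
  Event 4 (restock 35): 21 + 35 = 56
  Event 5 (restock 10): 56 + 10 = 66
  Event 6 (return 4): 66 + 4 = 70
  Event 7 (restock 14): 70 + 14 = 84
  Event 8 (restock 34): 84 + 34 = 118
  Event 9 (sale 12): sell min(12,118)=12. stock: 118 - 12 = 106. total_sold = 12
  Event 10 (sale 10): sell min(10,106)=10. stock: 106 - 10 = 96. total_sold = 22
  Event 11 (sale 5): sell min(5,96)=5. stock: 96 - 5 = 91. total_sold = 27
  Event 12 (sale 7): sell min(7,91)=7. stock: 91 - 7 = 84. total_sold = 34
  Event 13 (sale 5): sell min(5,84)=5. stock: 84 - 5 = 79. total_sold = 39
  Event 14 (return 2): 79 + 2 = 81
Final: stock = 81, total_sold = 39

Stock never reaches 0.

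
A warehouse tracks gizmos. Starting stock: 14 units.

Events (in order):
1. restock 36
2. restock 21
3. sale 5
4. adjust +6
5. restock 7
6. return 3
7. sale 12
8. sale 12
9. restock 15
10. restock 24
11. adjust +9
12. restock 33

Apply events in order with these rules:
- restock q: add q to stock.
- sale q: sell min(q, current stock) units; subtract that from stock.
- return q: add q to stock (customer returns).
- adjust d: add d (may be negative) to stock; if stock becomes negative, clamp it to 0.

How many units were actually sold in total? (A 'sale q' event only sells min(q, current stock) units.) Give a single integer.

Processing events:
Start: stock = 14
  Event 1 (restock 36): 14 + 36 = 50
  Event 2 (restock 21): 50 + 21 = 71
  Event 3 (sale 5): sell min(5,71)=5. stock: 71 - 5 = 66. total_sold = 5
  Event 4 (adjust +6): 66 + 6 = 72
  Event 5 (restock 7): 72 + 7 = 79
  Event 6 (return 3): 79 + 3 = 82
  Event 7 (sale 12): sell min(12,82)=12. stock: 82 - 12 = 70. total_sold = 17
  Event 8 (sale 12): sell min(12,70)=12. stock: 70 - 12 = 58. total_sold = 29
  Event 9 (restock 15): 58 + 15 = 73
  Event 10 (restock 24): 73 + 24 = 97
  Event 11 (adjust +9): 97 + 9 = 106
  Event 12 (restock 33): 106 + 33 = 139
Final: stock = 139, total_sold = 29

Answer: 29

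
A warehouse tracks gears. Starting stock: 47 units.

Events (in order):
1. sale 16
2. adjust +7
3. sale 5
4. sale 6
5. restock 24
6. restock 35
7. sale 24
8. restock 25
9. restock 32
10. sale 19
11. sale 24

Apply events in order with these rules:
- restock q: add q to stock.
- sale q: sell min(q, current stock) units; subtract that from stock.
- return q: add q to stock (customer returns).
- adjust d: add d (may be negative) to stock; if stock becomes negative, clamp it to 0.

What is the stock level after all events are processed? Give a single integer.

Answer: 76

Derivation:
Processing events:
Start: stock = 47
  Event 1 (sale 16): sell min(16,47)=16. stock: 47 - 16 = 31. total_sold = 16
  Event 2 (adjust +7): 31 + 7 = 38
  Event 3 (sale 5): sell min(5,38)=5. stock: 38 - 5 = 33. total_sold = 21
  Event 4 (sale 6): sell min(6,33)=6. stock: 33 - 6 = 27. total_sold = 27
  Event 5 (restock 24): 27 + 24 = 51
  Event 6 (restock 35): 51 + 35 = 86
  Event 7 (sale 24): sell min(24,86)=24. stock: 86 - 24 = 62. total_sold = 51
  Event 8 (restock 25): 62 + 25 = 87
  Event 9 (restock 32): 87 + 32 = 119
  Event 10 (sale 19): sell min(19,119)=19. stock: 119 - 19 = 100. total_sold = 70
  Event 11 (sale 24): sell min(24,100)=24. stock: 100 - 24 = 76. total_sold = 94
Final: stock = 76, total_sold = 94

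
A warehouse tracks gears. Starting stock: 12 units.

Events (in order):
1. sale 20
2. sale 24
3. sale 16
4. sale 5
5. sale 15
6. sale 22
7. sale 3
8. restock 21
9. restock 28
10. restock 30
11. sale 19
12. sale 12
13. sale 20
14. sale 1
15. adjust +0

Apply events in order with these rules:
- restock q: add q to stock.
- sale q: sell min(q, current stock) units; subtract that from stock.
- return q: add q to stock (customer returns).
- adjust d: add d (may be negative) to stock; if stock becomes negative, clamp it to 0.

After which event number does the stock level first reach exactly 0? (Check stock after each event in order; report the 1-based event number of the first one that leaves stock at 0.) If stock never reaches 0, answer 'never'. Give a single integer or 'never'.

Answer: 1

Derivation:
Processing events:
Start: stock = 12
  Event 1 (sale 20): sell min(20,12)=12. stock: 12 - 12 = 0. total_sold = 12
  Event 2 (sale 24): sell min(24,0)=0. stock: 0 - 0 = 0. total_sold = 12
  Event 3 (sale 16): sell min(16,0)=0. stock: 0 - 0 = 0. total_sold = 12
  Event 4 (sale 5): sell min(5,0)=0. stock: 0 - 0 = 0. total_sold = 12
  Event 5 (sale 15): sell min(15,0)=0. stock: 0 - 0 = 0. total_sold = 12
  Event 6 (sale 22): sell min(22,0)=0. stock: 0 - 0 = 0. total_sold = 12
  Event 7 (sale 3): sell min(3,0)=0. stock: 0 - 0 = 0. total_sold = 12
  Event 8 (restock 21): 0 + 21 = 21
  Event 9 (restock 28): 21 + 28 = 49
  Event 10 (restock 30): 49 + 30 = 79
  Event 11 (sale 19): sell min(19,79)=19. stock: 79 - 19 = 60. total_sold = 31
  Event 12 (sale 12): sell min(12,60)=12. stock: 60 - 12 = 48. total_sold = 43
  Event 13 (sale 20): sell min(20,48)=20. stock: 48 - 20 = 28. total_sold = 63
  Event 14 (sale 1): sell min(1,28)=1. stock: 28 - 1 = 27. total_sold = 64
  Event 15 (adjust +0): 27 + 0 = 27
Final: stock = 27, total_sold = 64

First zero at event 1.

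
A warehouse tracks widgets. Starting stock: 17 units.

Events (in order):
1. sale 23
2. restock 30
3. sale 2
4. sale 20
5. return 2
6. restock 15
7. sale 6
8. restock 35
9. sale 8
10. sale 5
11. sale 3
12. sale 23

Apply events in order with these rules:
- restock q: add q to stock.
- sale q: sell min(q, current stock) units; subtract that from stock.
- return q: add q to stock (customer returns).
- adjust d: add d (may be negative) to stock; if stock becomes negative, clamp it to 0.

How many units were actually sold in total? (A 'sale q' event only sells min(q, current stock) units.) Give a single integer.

Answer: 84

Derivation:
Processing events:
Start: stock = 17
  Event 1 (sale 23): sell min(23,17)=17. stock: 17 - 17 = 0. total_sold = 17
  Event 2 (restock 30): 0 + 30 = 30
  Event 3 (sale 2): sell min(2,30)=2. stock: 30 - 2 = 28. total_sold = 19
  Event 4 (sale 20): sell min(20,28)=20. stock: 28 - 20 = 8. total_sold = 39
  Event 5 (return 2): 8 + 2 = 10
  Event 6 (restock 15): 10 + 15 = 25
  Event 7 (sale 6): sell min(6,25)=6. stock: 25 - 6 = 19. total_sold = 45
  Event 8 (restock 35): 19 + 35 = 54
  Event 9 (sale 8): sell min(8,54)=8. stock: 54 - 8 = 46. total_sold = 53
  Event 10 (sale 5): sell min(5,46)=5. stock: 46 - 5 = 41. total_sold = 58
  Event 11 (sale 3): sell min(3,41)=3. stock: 41 - 3 = 38. total_sold = 61
  Event 12 (sale 23): sell min(23,38)=23. stock: 38 - 23 = 15. total_sold = 84
Final: stock = 15, total_sold = 84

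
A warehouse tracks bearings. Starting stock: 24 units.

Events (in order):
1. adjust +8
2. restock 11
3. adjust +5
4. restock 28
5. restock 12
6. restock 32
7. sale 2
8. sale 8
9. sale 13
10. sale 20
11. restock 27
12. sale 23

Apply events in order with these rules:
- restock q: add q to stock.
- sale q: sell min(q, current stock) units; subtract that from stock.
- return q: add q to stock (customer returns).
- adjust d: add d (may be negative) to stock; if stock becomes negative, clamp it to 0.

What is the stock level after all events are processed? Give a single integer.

Answer: 81

Derivation:
Processing events:
Start: stock = 24
  Event 1 (adjust +8): 24 + 8 = 32
  Event 2 (restock 11): 32 + 11 = 43
  Event 3 (adjust +5): 43 + 5 = 48
  Event 4 (restock 28): 48 + 28 = 76
  Event 5 (restock 12): 76 + 12 = 88
  Event 6 (restock 32): 88 + 32 = 120
  Event 7 (sale 2): sell min(2,120)=2. stock: 120 - 2 = 118. total_sold = 2
  Event 8 (sale 8): sell min(8,118)=8. stock: 118 - 8 = 110. total_sold = 10
  Event 9 (sale 13): sell min(13,110)=13. stock: 110 - 13 = 97. total_sold = 23
  Event 10 (sale 20): sell min(20,97)=20. stock: 97 - 20 = 77. total_sold = 43
  Event 11 (restock 27): 77 + 27 = 104
  Event 12 (sale 23): sell min(23,104)=23. stock: 104 - 23 = 81. total_sold = 66
Final: stock = 81, total_sold = 66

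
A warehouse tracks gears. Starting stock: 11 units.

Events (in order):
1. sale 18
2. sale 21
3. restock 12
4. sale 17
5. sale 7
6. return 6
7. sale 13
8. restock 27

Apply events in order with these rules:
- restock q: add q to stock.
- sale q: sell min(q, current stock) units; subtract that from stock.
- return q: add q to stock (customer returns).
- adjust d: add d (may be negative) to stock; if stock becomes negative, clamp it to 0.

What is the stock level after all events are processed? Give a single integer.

Answer: 27

Derivation:
Processing events:
Start: stock = 11
  Event 1 (sale 18): sell min(18,11)=11. stock: 11 - 11 = 0. total_sold = 11
  Event 2 (sale 21): sell min(21,0)=0. stock: 0 - 0 = 0. total_sold = 11
  Event 3 (restock 12): 0 + 12 = 12
  Event 4 (sale 17): sell min(17,12)=12. stock: 12 - 12 = 0. total_sold = 23
  Event 5 (sale 7): sell min(7,0)=0. stock: 0 - 0 = 0. total_sold = 23
  Event 6 (return 6): 0 + 6 = 6
  Event 7 (sale 13): sell min(13,6)=6. stock: 6 - 6 = 0. total_sold = 29
  Event 8 (restock 27): 0 + 27 = 27
Final: stock = 27, total_sold = 29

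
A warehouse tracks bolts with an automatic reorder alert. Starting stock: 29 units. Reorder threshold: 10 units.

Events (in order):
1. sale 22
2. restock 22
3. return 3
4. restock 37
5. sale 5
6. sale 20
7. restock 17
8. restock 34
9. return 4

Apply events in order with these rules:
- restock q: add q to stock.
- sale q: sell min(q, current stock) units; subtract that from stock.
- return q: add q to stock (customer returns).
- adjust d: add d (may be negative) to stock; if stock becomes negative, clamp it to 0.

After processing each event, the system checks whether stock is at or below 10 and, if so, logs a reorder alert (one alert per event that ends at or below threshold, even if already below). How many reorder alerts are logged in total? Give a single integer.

Answer: 1

Derivation:
Processing events:
Start: stock = 29
  Event 1 (sale 22): sell min(22,29)=22. stock: 29 - 22 = 7. total_sold = 22
  Event 2 (restock 22): 7 + 22 = 29
  Event 3 (return 3): 29 + 3 = 32
  Event 4 (restock 37): 32 + 37 = 69
  Event 5 (sale 5): sell min(5,69)=5. stock: 69 - 5 = 64. total_sold = 27
  Event 6 (sale 20): sell min(20,64)=20. stock: 64 - 20 = 44. total_sold = 47
  Event 7 (restock 17): 44 + 17 = 61
  Event 8 (restock 34): 61 + 34 = 95
  Event 9 (return 4): 95 + 4 = 99
Final: stock = 99, total_sold = 47

Checking against threshold 10:
  After event 1: stock=7 <= 10 -> ALERT
  After event 2: stock=29 > 10
  After event 3: stock=32 > 10
  After event 4: stock=69 > 10
  After event 5: stock=64 > 10
  After event 6: stock=44 > 10
  After event 7: stock=61 > 10
  After event 8: stock=95 > 10
  After event 9: stock=99 > 10
Alert events: [1]. Count = 1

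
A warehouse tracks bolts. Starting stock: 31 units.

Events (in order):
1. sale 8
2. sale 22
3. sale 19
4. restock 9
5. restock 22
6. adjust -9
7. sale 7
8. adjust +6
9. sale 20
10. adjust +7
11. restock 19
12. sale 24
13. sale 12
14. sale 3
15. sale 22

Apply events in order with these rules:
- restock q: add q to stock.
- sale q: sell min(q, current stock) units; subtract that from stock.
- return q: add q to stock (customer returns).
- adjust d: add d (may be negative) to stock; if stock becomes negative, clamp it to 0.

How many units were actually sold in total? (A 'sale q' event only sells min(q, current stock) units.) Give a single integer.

Processing events:
Start: stock = 31
  Event 1 (sale 8): sell min(8,31)=8. stock: 31 - 8 = 23. total_sold = 8
  Event 2 (sale 22): sell min(22,23)=22. stock: 23 - 22 = 1. total_sold = 30
  Event 3 (sale 19): sell min(19,1)=1. stock: 1 - 1 = 0. total_sold = 31
  Event 4 (restock 9): 0 + 9 = 9
  Event 5 (restock 22): 9 + 22 = 31
  Event 6 (adjust -9): 31 + -9 = 22
  Event 7 (sale 7): sell min(7,22)=7. stock: 22 - 7 = 15. total_sold = 38
  Event 8 (adjust +6): 15 + 6 = 21
  Event 9 (sale 20): sell min(20,21)=20. stock: 21 - 20 = 1. total_sold = 58
  Event 10 (adjust +7): 1 + 7 = 8
  Event 11 (restock 19): 8 + 19 = 27
  Event 12 (sale 24): sell min(24,27)=24. stock: 27 - 24 = 3. total_sold = 82
  Event 13 (sale 12): sell min(12,3)=3. stock: 3 - 3 = 0. total_sold = 85
  Event 14 (sale 3): sell min(3,0)=0. stock: 0 - 0 = 0. total_sold = 85
  Event 15 (sale 22): sell min(22,0)=0. stock: 0 - 0 = 0. total_sold = 85
Final: stock = 0, total_sold = 85

Answer: 85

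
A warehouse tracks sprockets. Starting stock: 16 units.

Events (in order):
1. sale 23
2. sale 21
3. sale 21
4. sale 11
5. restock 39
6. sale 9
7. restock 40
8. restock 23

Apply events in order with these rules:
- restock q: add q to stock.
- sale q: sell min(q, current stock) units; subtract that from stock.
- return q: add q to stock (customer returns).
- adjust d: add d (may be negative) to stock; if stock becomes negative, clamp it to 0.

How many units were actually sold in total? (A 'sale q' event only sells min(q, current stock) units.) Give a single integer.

Processing events:
Start: stock = 16
  Event 1 (sale 23): sell min(23,16)=16. stock: 16 - 16 = 0. total_sold = 16
  Event 2 (sale 21): sell min(21,0)=0. stock: 0 - 0 = 0. total_sold = 16
  Event 3 (sale 21): sell min(21,0)=0. stock: 0 - 0 = 0. total_sold = 16
  Event 4 (sale 11): sell min(11,0)=0. stock: 0 - 0 = 0. total_sold = 16
  Event 5 (restock 39): 0 + 39 = 39
  Event 6 (sale 9): sell min(9,39)=9. stock: 39 - 9 = 30. total_sold = 25
  Event 7 (restock 40): 30 + 40 = 70
  Event 8 (restock 23): 70 + 23 = 93
Final: stock = 93, total_sold = 25

Answer: 25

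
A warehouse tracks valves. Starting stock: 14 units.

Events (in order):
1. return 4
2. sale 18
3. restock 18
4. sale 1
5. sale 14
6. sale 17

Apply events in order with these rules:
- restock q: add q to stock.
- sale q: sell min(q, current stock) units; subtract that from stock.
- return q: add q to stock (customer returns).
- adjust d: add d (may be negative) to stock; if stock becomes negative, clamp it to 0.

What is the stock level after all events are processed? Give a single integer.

Answer: 0

Derivation:
Processing events:
Start: stock = 14
  Event 1 (return 4): 14 + 4 = 18
  Event 2 (sale 18): sell min(18,18)=18. stock: 18 - 18 = 0. total_sold = 18
  Event 3 (restock 18): 0 + 18 = 18
  Event 4 (sale 1): sell min(1,18)=1. stock: 18 - 1 = 17. total_sold = 19
  Event 5 (sale 14): sell min(14,17)=14. stock: 17 - 14 = 3. total_sold = 33
  Event 6 (sale 17): sell min(17,3)=3. stock: 3 - 3 = 0. total_sold = 36
Final: stock = 0, total_sold = 36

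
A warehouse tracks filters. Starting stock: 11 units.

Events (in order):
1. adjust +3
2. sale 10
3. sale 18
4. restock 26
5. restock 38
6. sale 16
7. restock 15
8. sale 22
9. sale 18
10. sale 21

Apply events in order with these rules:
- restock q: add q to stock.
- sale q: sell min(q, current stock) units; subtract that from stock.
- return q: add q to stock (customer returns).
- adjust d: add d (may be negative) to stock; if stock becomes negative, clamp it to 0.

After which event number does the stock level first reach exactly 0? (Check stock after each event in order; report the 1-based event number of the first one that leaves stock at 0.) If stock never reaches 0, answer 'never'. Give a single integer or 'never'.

Processing events:
Start: stock = 11
  Event 1 (adjust +3): 11 + 3 = 14
  Event 2 (sale 10): sell min(10,14)=10. stock: 14 - 10 = 4. total_sold = 10
  Event 3 (sale 18): sell min(18,4)=4. stock: 4 - 4 = 0. total_sold = 14
  Event 4 (restock 26): 0 + 26 = 26
  Event 5 (restock 38): 26 + 38 = 64
  Event 6 (sale 16): sell min(16,64)=16. stock: 64 - 16 = 48. total_sold = 30
  Event 7 (restock 15): 48 + 15 = 63
  Event 8 (sale 22): sell min(22,63)=22. stock: 63 - 22 = 41. total_sold = 52
  Event 9 (sale 18): sell min(18,41)=18. stock: 41 - 18 = 23. total_sold = 70
  Event 10 (sale 21): sell min(21,23)=21. stock: 23 - 21 = 2. total_sold = 91
Final: stock = 2, total_sold = 91

First zero at event 3.

Answer: 3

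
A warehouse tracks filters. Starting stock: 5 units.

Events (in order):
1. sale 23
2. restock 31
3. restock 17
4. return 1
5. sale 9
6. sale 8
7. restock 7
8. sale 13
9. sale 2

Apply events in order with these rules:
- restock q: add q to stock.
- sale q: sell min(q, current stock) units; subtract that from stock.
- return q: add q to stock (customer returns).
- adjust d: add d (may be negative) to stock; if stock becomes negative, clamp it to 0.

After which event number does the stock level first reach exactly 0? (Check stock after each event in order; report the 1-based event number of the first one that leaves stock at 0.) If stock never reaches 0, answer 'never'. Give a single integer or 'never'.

Processing events:
Start: stock = 5
  Event 1 (sale 23): sell min(23,5)=5. stock: 5 - 5 = 0. total_sold = 5
  Event 2 (restock 31): 0 + 31 = 31
  Event 3 (restock 17): 31 + 17 = 48
  Event 4 (return 1): 48 + 1 = 49
  Event 5 (sale 9): sell min(9,49)=9. stock: 49 - 9 = 40. total_sold = 14
  Event 6 (sale 8): sell min(8,40)=8. stock: 40 - 8 = 32. total_sold = 22
  Event 7 (restock 7): 32 + 7 = 39
  Event 8 (sale 13): sell min(13,39)=13. stock: 39 - 13 = 26. total_sold = 35
  Event 9 (sale 2): sell min(2,26)=2. stock: 26 - 2 = 24. total_sold = 37
Final: stock = 24, total_sold = 37

First zero at event 1.

Answer: 1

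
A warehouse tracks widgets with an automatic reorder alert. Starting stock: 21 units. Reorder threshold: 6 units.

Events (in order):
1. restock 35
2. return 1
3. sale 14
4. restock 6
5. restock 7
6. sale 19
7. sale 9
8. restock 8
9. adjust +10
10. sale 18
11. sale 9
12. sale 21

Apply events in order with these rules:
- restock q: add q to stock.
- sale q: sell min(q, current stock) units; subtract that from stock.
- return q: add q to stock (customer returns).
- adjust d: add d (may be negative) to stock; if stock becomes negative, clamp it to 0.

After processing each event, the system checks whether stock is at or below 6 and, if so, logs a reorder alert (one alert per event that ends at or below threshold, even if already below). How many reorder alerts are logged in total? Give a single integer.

Processing events:
Start: stock = 21
  Event 1 (restock 35): 21 + 35 = 56
  Event 2 (return 1): 56 + 1 = 57
  Event 3 (sale 14): sell min(14,57)=14. stock: 57 - 14 = 43. total_sold = 14
  Event 4 (restock 6): 43 + 6 = 49
  Event 5 (restock 7): 49 + 7 = 56
  Event 6 (sale 19): sell min(19,56)=19. stock: 56 - 19 = 37. total_sold = 33
  Event 7 (sale 9): sell min(9,37)=9. stock: 37 - 9 = 28. total_sold = 42
  Event 8 (restock 8): 28 + 8 = 36
  Event 9 (adjust +10): 36 + 10 = 46
  Event 10 (sale 18): sell min(18,46)=18. stock: 46 - 18 = 28. total_sold = 60
  Event 11 (sale 9): sell min(9,28)=9. stock: 28 - 9 = 19. total_sold = 69
  Event 12 (sale 21): sell min(21,19)=19. stock: 19 - 19 = 0. total_sold = 88
Final: stock = 0, total_sold = 88

Checking against threshold 6:
  After event 1: stock=56 > 6
  After event 2: stock=57 > 6
  After event 3: stock=43 > 6
  After event 4: stock=49 > 6
  After event 5: stock=56 > 6
  After event 6: stock=37 > 6
  After event 7: stock=28 > 6
  After event 8: stock=36 > 6
  After event 9: stock=46 > 6
  After event 10: stock=28 > 6
  After event 11: stock=19 > 6
  After event 12: stock=0 <= 6 -> ALERT
Alert events: [12]. Count = 1

Answer: 1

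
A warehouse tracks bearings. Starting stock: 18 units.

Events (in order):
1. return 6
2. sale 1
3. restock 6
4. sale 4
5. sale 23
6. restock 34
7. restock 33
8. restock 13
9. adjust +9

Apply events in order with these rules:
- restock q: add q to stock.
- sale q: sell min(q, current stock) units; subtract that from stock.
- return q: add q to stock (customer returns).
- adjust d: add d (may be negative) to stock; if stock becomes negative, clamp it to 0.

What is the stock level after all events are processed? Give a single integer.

Processing events:
Start: stock = 18
  Event 1 (return 6): 18 + 6 = 24
  Event 2 (sale 1): sell min(1,24)=1. stock: 24 - 1 = 23. total_sold = 1
  Event 3 (restock 6): 23 + 6 = 29
  Event 4 (sale 4): sell min(4,29)=4. stock: 29 - 4 = 25. total_sold = 5
  Event 5 (sale 23): sell min(23,25)=23. stock: 25 - 23 = 2. total_sold = 28
  Event 6 (restock 34): 2 + 34 = 36
  Event 7 (restock 33): 36 + 33 = 69
  Event 8 (restock 13): 69 + 13 = 82
  Event 9 (adjust +9): 82 + 9 = 91
Final: stock = 91, total_sold = 28

Answer: 91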